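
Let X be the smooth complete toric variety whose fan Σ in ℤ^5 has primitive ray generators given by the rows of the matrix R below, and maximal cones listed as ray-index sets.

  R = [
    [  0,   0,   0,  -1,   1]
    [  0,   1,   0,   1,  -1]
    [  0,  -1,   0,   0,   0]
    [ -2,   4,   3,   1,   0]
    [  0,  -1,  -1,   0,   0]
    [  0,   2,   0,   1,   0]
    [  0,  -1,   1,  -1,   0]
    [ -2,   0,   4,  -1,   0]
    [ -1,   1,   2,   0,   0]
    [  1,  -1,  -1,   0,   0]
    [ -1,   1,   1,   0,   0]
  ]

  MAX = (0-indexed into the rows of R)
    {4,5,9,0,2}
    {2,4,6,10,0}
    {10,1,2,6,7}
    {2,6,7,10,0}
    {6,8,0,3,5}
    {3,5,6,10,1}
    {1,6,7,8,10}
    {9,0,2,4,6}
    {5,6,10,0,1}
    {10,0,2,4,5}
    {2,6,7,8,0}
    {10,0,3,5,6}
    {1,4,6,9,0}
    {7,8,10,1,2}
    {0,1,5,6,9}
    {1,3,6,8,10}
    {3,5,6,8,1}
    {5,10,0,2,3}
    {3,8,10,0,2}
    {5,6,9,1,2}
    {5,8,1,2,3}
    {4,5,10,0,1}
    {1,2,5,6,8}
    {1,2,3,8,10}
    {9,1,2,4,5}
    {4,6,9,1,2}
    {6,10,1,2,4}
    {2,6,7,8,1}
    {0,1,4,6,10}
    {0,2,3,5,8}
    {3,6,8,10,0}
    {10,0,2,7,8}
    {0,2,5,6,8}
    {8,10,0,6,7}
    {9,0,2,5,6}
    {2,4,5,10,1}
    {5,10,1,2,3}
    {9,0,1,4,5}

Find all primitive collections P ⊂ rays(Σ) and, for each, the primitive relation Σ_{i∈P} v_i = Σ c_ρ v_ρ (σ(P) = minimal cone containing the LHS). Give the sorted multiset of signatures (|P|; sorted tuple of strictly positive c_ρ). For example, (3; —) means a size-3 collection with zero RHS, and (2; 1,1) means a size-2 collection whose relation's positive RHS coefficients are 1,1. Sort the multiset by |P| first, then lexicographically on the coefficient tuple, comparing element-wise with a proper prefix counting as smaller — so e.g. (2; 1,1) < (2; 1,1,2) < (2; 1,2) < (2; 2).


Minimal non-faces — 18 found among 11 rays, 38 max cones:

  {9,10}:  v_{9} + v_{10} = 0 ; sig = (2; —)
  {3,9}:  v_{3} + v_{9} = v_{5} + v_{8} ; sig = (2; 1,1)
  {4,8}:  v_{4} + v_{8} = v_{2} + v_{10} ; sig = (2; 1,1)
  {7,9}:  v_{7} + v_{9} = v_{2} + v_{6} + v_{8} ; sig = (2; 1,1,1)
  {8,9}:  v_{8} + v_{9} = v_{2} + v_{5} + v_{6} ; sig = (2; 1,1,1)
  {3,4}:  v_{3} + v_{4} = v_{2} + v_{5} + 2·v_{10} ; sig = (2; 1,1,2)
  {4,7}:  v_{4} + v_{7} = 2·v_{2} + v_{6} + 2·v_{10} ; sig = (2; 1,2,2)
  {3,7}:  v_{3} + v_{7} = 3·v_{8} + v_{10} ; sig = (2; 1,3)
  {5,7}:  v_{5} + v_{7} = 2·v_{8} ; sig = (2; 2)
  {0,1,2}:  v_{0} + v_{1} + v_{2} = 0 ; sig = (3; —)
  {4,5,6}:  v_{4} + v_{5} + v_{6} = 0 ; sig = (3; —)
  {5,8,10}:  v_{5} + v_{8} + v_{10} = v_{3} ; sig = (3; 1)
  {0,1,7}:  v_{0} + v_{1} + v_{7} = v_{6} + v_{8} + v_{10} ; sig = (3; 1,1,1)
  {0,1,8}:  v_{0} + v_{1} + v_{8} = v_{5} + v_{6} + v_{10} ; sig = (3; 1,1,1)
  {0,1,3}:  v_{0} + v_{1} + v_{3} = 2·v_{5} + v_{6} + 2·v_{10} ; sig = (3; 1,2,2)
  {2,3,6}:  v_{2} + v_{3} + v_{6} = 2·v_{8} ; sig = (3; 2)
  {2,5,6,10}:  v_{2} + v_{5} + v_{6} + v_{10} = v_{8} ; sig = (4; 1)
  {2,6,8,10}:  v_{2} + v_{6} + v_{8} + v_{10} = v_{7} ; sig = (4; 1)

Hence PRS(X_Σ) =
    |P|=2: 9 collections, coeffs (), (1,1), (1,1), (1,1,1), (1,1,1), (1,1,2), (1,2,2), (1,3), (2)
    |P|=3: 7 collections, coeffs (), (), (1), (1,1,1), (1,1,1), (1,2,2), (2)
    |P|=4: 2 collections, coeffs (1), (1)


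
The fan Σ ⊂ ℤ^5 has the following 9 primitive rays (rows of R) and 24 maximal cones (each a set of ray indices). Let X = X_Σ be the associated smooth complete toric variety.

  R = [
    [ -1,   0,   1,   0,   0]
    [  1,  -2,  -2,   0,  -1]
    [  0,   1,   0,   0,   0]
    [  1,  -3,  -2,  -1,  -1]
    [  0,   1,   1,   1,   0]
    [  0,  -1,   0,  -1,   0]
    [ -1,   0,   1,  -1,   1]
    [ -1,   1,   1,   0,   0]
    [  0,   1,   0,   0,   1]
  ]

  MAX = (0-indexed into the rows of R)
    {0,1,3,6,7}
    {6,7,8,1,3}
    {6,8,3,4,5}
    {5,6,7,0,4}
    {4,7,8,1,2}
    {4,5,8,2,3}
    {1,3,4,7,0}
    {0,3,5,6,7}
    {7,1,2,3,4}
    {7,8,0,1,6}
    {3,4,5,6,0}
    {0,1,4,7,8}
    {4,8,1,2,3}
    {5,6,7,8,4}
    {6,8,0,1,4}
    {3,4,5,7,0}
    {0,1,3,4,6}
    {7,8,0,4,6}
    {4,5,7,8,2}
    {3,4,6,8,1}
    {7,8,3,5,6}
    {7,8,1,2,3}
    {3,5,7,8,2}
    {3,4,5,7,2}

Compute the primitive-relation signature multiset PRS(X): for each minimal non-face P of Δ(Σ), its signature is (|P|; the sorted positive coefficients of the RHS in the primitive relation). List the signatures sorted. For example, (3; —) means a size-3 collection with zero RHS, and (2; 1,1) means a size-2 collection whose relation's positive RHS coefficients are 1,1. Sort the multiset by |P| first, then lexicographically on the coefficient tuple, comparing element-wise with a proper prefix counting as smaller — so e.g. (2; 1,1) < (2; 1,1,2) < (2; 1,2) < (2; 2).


The 8 primitive collections of Σ (r=9, n=5):

  {0,2}:  v_{0} + v_{2} = v_{7} ; sig = (2; 1)
  {1,5}:  v_{1} + v_{5} = v_{3} ; sig = (2; 1)
  {2,6}:  v_{2} + v_{6} = v_{5} + v_{7} + v_{8} ; sig = (2; 1,1,1)
  {0,5,8}:  v_{0} + v_{5} + v_{8} = v_{6} ; sig = (3; 1)
  {0,3,8}:  v_{0} + v_{3} + v_{8} = v_{1} + v_{6} ; sig = (3; 1,1)
  {3,4,7,8}:  v_{3} + v_{4} + v_{7} + v_{8} = 0 ; sig = (4; —)
  {1,4,6,7}:  v_{1} + v_{4} + v_{6} + v_{7} = v_{0} ; sig = (4; 1)
  {3,4,6,7}:  v_{3} + v_{4} + v_{6} + v_{7} = v_{0} + v_{5} ; sig = (4; 1,1)

so the primitive-relation signature multiset is
[(2; 1), (2; 1), (2; 1,1,1), (3; 1), (3; 1,1), (4; —), (4; 1), (4; 1,1)]


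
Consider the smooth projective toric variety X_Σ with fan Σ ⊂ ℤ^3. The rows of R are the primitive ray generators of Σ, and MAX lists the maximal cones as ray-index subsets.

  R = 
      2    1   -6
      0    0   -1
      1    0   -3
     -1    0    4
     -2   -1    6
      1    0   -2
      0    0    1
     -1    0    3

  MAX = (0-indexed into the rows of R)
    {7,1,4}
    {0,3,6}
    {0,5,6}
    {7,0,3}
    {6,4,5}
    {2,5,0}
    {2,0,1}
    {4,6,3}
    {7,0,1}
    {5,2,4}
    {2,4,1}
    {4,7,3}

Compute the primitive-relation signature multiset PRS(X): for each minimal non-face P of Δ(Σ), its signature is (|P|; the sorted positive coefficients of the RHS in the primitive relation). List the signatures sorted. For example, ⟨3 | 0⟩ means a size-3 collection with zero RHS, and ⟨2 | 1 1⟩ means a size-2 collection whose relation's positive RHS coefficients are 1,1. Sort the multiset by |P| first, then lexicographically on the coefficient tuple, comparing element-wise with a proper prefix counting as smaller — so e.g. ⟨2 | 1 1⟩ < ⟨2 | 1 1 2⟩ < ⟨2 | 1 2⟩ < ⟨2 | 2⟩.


Minimal non-faces — 10 found among 8 rays, 12 max cones:

  P = {0,4}:  v_{0} + v_{4} = 0 — sig = ⟨2 | 0⟩
  P = {1,6}:  v_{1} + v_{6} = 0 — sig = ⟨2 | 0⟩
  P = {2,7}:  v_{2} + v_{7} = 0 — sig = ⟨2 | 0⟩
  P = {1,3}:  v_{1} + v_{3} = v_{7} — sig = ⟨2 | 1⟩
  P = {1,5}:  v_{1} + v_{5} = v_{2} — sig = ⟨2 | 1⟩
  P = {2,3}:  v_{2} + v_{3} = v_{6} — sig = ⟨2 | 1⟩
  P = {2,6}:  v_{2} + v_{6} = v_{5} — sig = ⟨2 | 1⟩
  P = {5,7}:  v_{5} + v_{7} = v_{6} — sig = ⟨2 | 1⟩
  P = {6,7}:  v_{6} + v_{7} = v_{3} — sig = ⟨2 | 1⟩
  P = {3,5}:  v_{3} + v_{5} = 2·v_{6} — sig = ⟨2 | 2⟩

Sorted signature multiset PRS(X):
    ⟨2 | 0⟩
    ⟨2 | 0⟩
    ⟨2 | 0⟩
    ⟨2 | 1⟩
    ⟨2 | 1⟩
    ⟨2 | 1⟩
    ⟨2 | 1⟩
    ⟨2 | 1⟩
    ⟨2 | 1⟩
    ⟨2 | 2⟩


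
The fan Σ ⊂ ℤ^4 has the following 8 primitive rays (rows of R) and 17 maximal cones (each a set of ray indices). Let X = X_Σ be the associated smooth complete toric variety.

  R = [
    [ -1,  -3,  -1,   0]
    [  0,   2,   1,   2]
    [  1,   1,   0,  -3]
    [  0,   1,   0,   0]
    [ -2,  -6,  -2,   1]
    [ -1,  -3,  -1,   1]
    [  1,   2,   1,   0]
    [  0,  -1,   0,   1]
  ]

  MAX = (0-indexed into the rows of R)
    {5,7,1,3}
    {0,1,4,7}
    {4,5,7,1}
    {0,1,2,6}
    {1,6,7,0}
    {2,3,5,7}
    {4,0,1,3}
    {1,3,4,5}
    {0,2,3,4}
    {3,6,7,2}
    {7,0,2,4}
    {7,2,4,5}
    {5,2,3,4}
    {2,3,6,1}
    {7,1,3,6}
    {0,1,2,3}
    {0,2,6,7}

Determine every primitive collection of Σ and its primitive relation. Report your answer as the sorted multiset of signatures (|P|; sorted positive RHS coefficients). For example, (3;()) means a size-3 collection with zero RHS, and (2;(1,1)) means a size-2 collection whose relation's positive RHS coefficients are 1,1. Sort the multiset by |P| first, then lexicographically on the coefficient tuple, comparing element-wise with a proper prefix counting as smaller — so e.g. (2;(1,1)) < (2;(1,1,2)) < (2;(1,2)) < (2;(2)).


Σ has 9 primitive collections:

  • {0,5}:  v_{0} + v_{5} = v_{4}  so sig = (2;(1))
  • {5,6}:  v_{5} + v_{6} = v_{7}  so sig = (2;(1))
  • {4,6}:  v_{4} + v_{6} = v_{0} + v_{7}  so sig = (2;(1,1))
  • {0,3,6}:  v_{0} + v_{3} + v_{6} = 0  so sig = (3;())
  • {1,2,5}:  v_{1} + v_{2} + v_{5} = 0  so sig = (3;())
  • {0,3,7}:  v_{0} + v_{3} + v_{7} = v_{5}  so sig = (3;(1))
  • {1,2,4}:  v_{1} + v_{2} + v_{4} = v_{0}  so sig = (3;(1))
  • {1,2,7}:  v_{1} + v_{2} + v_{7} = v_{6}  so sig = (3;(1))
  • {3,4,7}:  v_{3} + v_{4} + v_{7} = 2·v_{5}  so sig = (3;(2))

Sorted signature multiset PRS(X):
{ (2;(1)) ×2,  (2;(1,1)),  (3;()) ×2,  (3;(1)) ×3,  (3;(2)) }


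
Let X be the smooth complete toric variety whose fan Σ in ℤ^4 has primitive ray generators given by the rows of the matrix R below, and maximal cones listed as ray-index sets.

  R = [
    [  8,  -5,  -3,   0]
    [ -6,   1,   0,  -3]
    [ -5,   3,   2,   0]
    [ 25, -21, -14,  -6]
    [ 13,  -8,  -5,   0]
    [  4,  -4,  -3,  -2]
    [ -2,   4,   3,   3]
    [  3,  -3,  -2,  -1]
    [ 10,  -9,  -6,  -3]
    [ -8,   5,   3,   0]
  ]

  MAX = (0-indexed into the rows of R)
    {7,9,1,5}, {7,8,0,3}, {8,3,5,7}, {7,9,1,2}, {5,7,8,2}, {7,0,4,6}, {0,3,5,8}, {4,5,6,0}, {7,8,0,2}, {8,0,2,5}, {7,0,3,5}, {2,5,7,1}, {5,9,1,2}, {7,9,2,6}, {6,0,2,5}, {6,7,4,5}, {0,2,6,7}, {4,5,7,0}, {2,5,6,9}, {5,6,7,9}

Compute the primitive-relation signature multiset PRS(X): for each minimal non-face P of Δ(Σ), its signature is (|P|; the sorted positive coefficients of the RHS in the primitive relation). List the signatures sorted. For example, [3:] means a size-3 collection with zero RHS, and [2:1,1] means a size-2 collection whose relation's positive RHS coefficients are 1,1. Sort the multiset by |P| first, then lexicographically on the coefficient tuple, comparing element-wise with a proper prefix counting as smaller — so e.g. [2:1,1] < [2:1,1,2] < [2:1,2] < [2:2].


The 20 primitive collections of Σ (r=10, n=4):

  • {0,9}:  v_{0} + v_{9} = 0  so sig = [2:]
  • {1,6}:  v_{1} + v_{6} = v_{9}  so sig = [2:1]
  • {2,4}:  v_{2} + v_{4} = v_{0}  so sig = [2:1]
  • {6,8}:  v_{6} + v_{8} = v_{0}  so sig = [2:1]
  • {1,4}:  v_{1} + v_{4} = v_{5} + v_{7}  so sig = [2:1,1]
  • {0,1}:  v_{0} + v_{1} = v_{2} + v_{5} + v_{7}  so sig = [2:1,1,1]
  • {3,9}:  v_{3} + v_{9} = v_{5} + v_{7} + v_{8}  so sig = [2:1,1,1]
  • {4,9}:  v_{4} + v_{9} = v_{5} + v_{6} + v_{7}  so sig = [2:1,1,1]
  • {8,9}:  v_{8} + v_{9} = v_{2} + v_{5} + v_{7}  so sig = [2:1,1,1]
  • {3,6}:  v_{3} + v_{6} = 2·v_{0} + v_{5} + v_{7}  so sig = [2:1,1,2]
  • {4,8}:  v_{4} + v_{8} = 2·v_{0} + v_{5} + v_{7}  so sig = [2:1,1,2]
  • {1,3}:  v_{1} + v_{3} = v_{2} + 2·v_{5} + 2·v_{7} + v_{8}  so sig = [2:1,1,2,2]
  • {2,3}:  v_{2} + v_{3} = 2·v_{8}  so sig = [2:2]
  • {1,8}:  v_{1} + v_{8} = 2·v_{2} + 2·v_{5} + 2·v_{7}  so sig = [2:2,2,2]
  • {3,4}:  v_{3} + v_{4} = 3·v_{0} + 2·v_{5} + 2·v_{7}  so sig = [2:2,2,3]
  • {2,5,6,7}:  v_{2} + v_{5} + v_{6} + v_{7} = 0  so sig = [4:]
  • {0,2,5,7}:  v_{0} + v_{2} + v_{5} + v_{7} = v_{8}  so sig = [4:1]
  • {0,5,6,7}:  v_{0} + v_{5} + v_{6} + v_{7} = v_{4}  so sig = [4:1]
  • {0,5,7,8}:  v_{0} + v_{5} + v_{7} + v_{8} = v_{3}  so sig = [4:1]
  • {2,5,7,9}:  v_{2} + v_{5} + v_{7} + v_{9} = v_{1}  so sig = [4:1]

Hence PRS(X_Σ) =
{ [2:],  [2:1] ×3,  [2:1,1],  [2:1,1,1] ×4,  [2:1,1,2] ×2,  [2:1,1,2,2],  [2:2],  [2:2,2,2],  [2:2,2,3],  [4:],  [4:1] ×4 }


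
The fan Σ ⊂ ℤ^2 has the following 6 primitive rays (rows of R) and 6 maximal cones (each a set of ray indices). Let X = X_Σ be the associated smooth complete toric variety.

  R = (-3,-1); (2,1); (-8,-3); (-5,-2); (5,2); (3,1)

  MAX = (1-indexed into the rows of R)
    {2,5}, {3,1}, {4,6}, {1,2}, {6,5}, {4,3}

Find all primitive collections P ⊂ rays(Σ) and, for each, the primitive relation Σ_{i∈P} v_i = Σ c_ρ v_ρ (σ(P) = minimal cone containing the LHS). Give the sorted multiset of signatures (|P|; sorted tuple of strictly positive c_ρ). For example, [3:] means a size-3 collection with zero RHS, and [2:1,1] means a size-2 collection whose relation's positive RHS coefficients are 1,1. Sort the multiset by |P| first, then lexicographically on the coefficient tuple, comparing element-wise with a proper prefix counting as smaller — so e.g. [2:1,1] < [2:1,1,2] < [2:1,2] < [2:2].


Primitive collections (9):

  • {1,6}:  v_{1} + v_{6} = 0  →  sig = [2:]
  • {4,5}:  v_{4} + v_{5} = 0  →  sig = [2:]
  • {1,4}:  v_{1} + v_{4} = v_{3}  →  sig = [2:1]
  • {1,5}:  v_{1} + v_{5} = v_{2}  →  sig = [2:1]
  • {2,4}:  v_{2} + v_{4} = v_{1}  →  sig = [2:1]
  • {2,6}:  v_{2} + v_{6} = v_{5}  →  sig = [2:1]
  • {3,5}:  v_{3} + v_{5} = v_{1}  →  sig = [2:1]
  • {3,6}:  v_{3} + v_{6} = v_{4}  →  sig = [2:1]
  • {2,3}:  v_{2} + v_{3} = 2·v_{1}  →  sig = [2:2]

Hence PRS(X_Σ) =
    |P|=2: 9 collections, coeffs (), (), (1), (1), (1), (1), (1), (1), (2)


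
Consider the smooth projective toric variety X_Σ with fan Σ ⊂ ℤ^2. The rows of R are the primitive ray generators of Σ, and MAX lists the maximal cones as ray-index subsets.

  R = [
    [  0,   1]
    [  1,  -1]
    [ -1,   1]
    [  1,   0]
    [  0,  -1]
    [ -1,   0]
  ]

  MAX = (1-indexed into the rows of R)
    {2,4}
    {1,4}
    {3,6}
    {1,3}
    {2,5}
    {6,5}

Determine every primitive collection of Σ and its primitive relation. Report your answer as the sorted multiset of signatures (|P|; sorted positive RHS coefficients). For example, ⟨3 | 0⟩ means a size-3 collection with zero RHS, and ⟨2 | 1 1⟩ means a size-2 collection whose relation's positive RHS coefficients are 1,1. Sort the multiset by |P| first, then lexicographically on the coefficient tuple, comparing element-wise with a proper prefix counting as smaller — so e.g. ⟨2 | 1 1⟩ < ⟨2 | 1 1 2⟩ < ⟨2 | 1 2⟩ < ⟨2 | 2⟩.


9 minimal non-faces of Δ(Σ) (on 6 rays):

  P = {1,5}:  v_{1} + v_{5} = 0 ; sig = ⟨2 | 0⟩
  P = {2,3}:  v_{2} + v_{3} = 0 ; sig = ⟨2 | 0⟩
  P = {4,6}:  v_{4} + v_{6} = 0 ; sig = ⟨2 | 0⟩
  P = {1,2}:  v_{1} + v_{2} = v_{4} ; sig = ⟨2 | 1⟩
  P = {1,6}:  v_{1} + v_{6} = v_{3} ; sig = ⟨2 | 1⟩
  P = {2,6}:  v_{2} + v_{6} = v_{5} ; sig = ⟨2 | 1⟩
  P = {3,4}:  v_{3} + v_{4} = v_{1} ; sig = ⟨2 | 1⟩
  P = {3,5}:  v_{3} + v_{5} = v_{6} ; sig = ⟨2 | 1⟩
  P = {4,5}:  v_{4} + v_{5} = v_{2} ; sig = ⟨2 | 1⟩

so the primitive-relation signature multiset is
{ ⟨2 | 0⟩ ×3,  ⟨2 | 1⟩ ×6 }


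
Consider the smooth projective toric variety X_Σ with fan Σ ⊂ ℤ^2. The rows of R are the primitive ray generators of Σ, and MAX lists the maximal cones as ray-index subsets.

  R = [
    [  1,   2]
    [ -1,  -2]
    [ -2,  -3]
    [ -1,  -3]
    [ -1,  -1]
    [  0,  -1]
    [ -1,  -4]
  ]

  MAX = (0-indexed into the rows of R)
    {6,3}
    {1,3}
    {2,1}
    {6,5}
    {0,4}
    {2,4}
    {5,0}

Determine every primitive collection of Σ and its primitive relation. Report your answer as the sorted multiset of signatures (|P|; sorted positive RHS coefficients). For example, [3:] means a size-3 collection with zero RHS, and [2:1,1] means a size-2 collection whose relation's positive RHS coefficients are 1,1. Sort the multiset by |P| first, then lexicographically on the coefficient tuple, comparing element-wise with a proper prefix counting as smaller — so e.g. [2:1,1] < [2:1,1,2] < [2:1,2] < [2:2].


14 minimal non-faces of Δ(Σ) (on 7 rays):

  P = {0,1}:  v_{0} + v_{1} = 0 ; sig = [2:]
  P = {0,2}:  v_{0} + v_{2} = v_{4} ; sig = [2:1]
  P = {0,3}:  v_{0} + v_{3} = v_{5} ; sig = [2:1]
  P = {1,4}:  v_{1} + v_{4} = v_{2} ; sig = [2:1]
  P = {1,5}:  v_{1} + v_{5} = v_{3} ; sig = [2:1]
  P = {3,5}:  v_{3} + v_{5} = v_{6} ; sig = [2:1]
  P = {4,5}:  v_{4} + v_{5} = v_{1} ; sig = [2:1]
  P = {4,6}:  v_{4} + v_{6} = v_{1} + v_{3} ; sig = [2:1,1]
  P = {2,6}:  v_{2} + v_{6} = 2·v_{1} + v_{3} ; sig = [2:1,2]
  P = {0,6}:  v_{0} + v_{6} = 2·v_{5} ; sig = [2:2]
  P = {1,6}:  v_{1} + v_{6} = 2·v_{3} ; sig = [2:2]
  P = {2,5}:  v_{2} + v_{5} = 2·v_{1} ; sig = [2:2]
  P = {3,4}:  v_{3} + v_{4} = 2·v_{1} ; sig = [2:2]
  P = {2,3}:  v_{2} + v_{3} = 3·v_{1} ; sig = [2:3]

so the primitive-relation signature multiset is
    |P|=2: 14 collections, coeffs (), (1), (1), (1), (1), (1), (1), (1,1), (1,2), (2), (2), (2), (2), (3)


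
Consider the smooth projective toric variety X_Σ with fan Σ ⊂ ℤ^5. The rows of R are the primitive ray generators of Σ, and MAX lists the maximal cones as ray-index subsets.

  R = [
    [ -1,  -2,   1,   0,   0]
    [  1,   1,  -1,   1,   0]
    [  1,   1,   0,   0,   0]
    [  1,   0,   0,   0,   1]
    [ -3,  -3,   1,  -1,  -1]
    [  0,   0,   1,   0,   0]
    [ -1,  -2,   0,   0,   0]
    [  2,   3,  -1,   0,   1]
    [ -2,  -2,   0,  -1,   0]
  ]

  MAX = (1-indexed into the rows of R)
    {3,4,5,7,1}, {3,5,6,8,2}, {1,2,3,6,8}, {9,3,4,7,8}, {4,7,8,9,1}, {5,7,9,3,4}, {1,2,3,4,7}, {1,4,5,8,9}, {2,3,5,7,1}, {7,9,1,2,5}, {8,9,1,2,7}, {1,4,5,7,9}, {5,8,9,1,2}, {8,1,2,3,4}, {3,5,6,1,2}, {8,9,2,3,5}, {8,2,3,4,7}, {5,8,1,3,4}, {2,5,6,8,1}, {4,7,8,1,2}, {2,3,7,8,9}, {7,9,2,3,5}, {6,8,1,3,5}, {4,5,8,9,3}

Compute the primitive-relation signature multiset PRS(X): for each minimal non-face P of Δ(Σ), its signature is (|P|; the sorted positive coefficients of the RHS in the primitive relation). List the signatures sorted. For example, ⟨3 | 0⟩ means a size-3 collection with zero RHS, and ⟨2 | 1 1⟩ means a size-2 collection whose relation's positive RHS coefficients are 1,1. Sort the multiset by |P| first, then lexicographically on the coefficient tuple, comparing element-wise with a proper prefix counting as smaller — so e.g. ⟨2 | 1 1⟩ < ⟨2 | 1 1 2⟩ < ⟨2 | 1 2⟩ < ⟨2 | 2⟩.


Primitive collections (9):

  {6,7}:  v_{6} + v_{7} = v_{1}  →  sig = ⟨2 | 1⟩
  {6,9}:  v_{6} + v_{9} = v_{1} + v_{5} + v_{8}  →  sig = ⟨2 | 1 1 1⟩
  {4,6}:  v_{4} + v_{6} = 2·v_{1} + v_{3} + v_{8}  →  sig = ⟨2 | 1 1 2⟩
  {2,4,5}:  v_{2} + v_{4} + v_{5} = v_{7}  →  sig = ⟨3 | 1⟩
  {5,7,8}:  v_{5} + v_{7} + v_{8} = v_{9}  →  sig = ⟨3 | 1⟩
  {1,3,9}:  v_{1} + v_{3} + v_{9} = v_{4} + v_{5}  →  sig = ⟨3 | 1 1⟩
  {2,4,9}:  v_{2} + v_{4} + v_{9} = 2·v_{7} + v_{8}  →  sig = ⟨3 | 1 2⟩
  {1,3,7,8}:  v_{1} + v_{3} + v_{7} + v_{8} = v_{4}  →  sig = ⟨4 | 1⟩
  {1,2,3,5,8}:  v_{1} + v_{2} + v_{3} + v_{5} + v_{8} = 0  →  sig = ⟨5 | 0⟩

Sorted signature multiset PRS(X):
    |P|=2: 3 collections, coeffs (1), (1,1,1), (1,1,2)
    |P|=3: 4 collections, coeffs (1), (1), (1,1), (1,2)
    |P|=4: 1 collection, coeffs (1)
    |P|=5: 1 collection, coeffs ()


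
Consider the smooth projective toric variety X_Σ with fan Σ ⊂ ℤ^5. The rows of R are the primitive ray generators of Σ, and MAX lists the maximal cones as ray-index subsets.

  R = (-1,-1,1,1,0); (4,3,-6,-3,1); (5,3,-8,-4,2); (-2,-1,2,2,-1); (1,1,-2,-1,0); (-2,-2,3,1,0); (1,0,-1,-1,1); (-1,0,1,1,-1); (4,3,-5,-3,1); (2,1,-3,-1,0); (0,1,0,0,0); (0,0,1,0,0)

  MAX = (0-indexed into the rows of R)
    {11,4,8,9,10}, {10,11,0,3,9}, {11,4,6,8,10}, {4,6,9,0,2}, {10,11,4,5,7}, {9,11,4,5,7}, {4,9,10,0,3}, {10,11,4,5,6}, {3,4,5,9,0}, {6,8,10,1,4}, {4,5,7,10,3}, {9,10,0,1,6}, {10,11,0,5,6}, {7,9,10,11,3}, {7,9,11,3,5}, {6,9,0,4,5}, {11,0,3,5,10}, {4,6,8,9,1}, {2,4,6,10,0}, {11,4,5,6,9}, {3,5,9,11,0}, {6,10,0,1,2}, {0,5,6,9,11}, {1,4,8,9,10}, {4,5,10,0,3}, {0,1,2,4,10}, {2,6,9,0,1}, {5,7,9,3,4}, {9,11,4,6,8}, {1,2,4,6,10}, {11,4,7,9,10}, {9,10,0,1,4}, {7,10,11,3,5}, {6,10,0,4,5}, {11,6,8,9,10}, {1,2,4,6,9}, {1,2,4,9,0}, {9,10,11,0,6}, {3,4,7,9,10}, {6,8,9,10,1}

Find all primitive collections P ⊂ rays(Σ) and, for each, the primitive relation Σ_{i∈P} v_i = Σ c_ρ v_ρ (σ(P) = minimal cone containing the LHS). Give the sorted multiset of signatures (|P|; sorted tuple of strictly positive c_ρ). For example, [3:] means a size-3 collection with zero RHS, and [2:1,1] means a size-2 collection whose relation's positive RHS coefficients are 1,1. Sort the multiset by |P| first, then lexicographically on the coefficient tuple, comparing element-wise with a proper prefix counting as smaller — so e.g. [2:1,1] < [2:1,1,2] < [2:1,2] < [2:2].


The 22 primitive collections of Σ (r=12, n=5):

  P={6,7}:  v_{6} + v_{7} = 0  so sig = [2:]
  P={0,7}:  v_{0} + v_{7} = v_{3}  so sig = [2:1]
  P={1,11}:  v_{1} + v_{11} = v_{8}  so sig = [2:1]
  P={3,6}:  v_{3} + v_{6} = v_{0}  so sig = [2:1]
  P={1,5}:  v_{1} + v_{5} = v_{4} + v_{6}  so sig = [2:1,1]
  P={2,11}:  v_{2} + v_{11} = v_{1} + v_{6}  so sig = [2:1,1]
  P={3,8}:  v_{3} + v_{8} = v_{9} + v_{10}  so sig = [2:1,1]
  P={0,8}:  v_{0} + v_{8} = v_{6} + v_{9} + v_{10}  so sig = [2:1,1,1]
  P={1,7}:  v_{1} + v_{7} = v_{4} + v_{9} + v_{10}  so sig = [2:1,1,1]
  P={2,7}:  v_{2} + v_{7} = v_{0} + v_{1} + v_{4}  so sig = [2:1,1,1]
  P={5,8}:  v_{5} + v_{8} = v_{4} + v_{6} + v_{11}  so sig = [2:1,1,1]
  P={1,3}:  v_{1} + v_{3} = v_{0} + v_{4} + v_{9} + v_{10}  so sig = [2:1,1,1,1]
  P={7,8}:  v_{7} + v_{8} = v_{4} + v_{9} + v_{10} + v_{11}  so sig = [2:1,1,1,1]
  P={2,3}:  v_{2} + v_{3} = 2·v_{0} + v_{1} + v_{4}  so sig = [2:1,1,2]
  P={2,8}:  v_{2} + v_{8} = 2·v_{1} + v_{6}  so sig = [2:1,2]
  P={2,5}:  v_{2} + v_{5} = v_{0} + 2·v_{4} + 2·v_{6}  so sig = [2:1,2,2]
  P={0,4,11}:  v_{0} + v_{4} + v_{11} = 0  so sig = [3:]
  P={5,9,10}:  v_{5} + v_{9} + v_{10} = 0  so sig = [3:]
  P={3,4,11}:  v_{3} + v_{4} + v_{11} = v_{7}  so sig = [3:1]
  P={2,9,10}:  v_{2} + v_{9} + v_{10} = v_{0} + 2·v_{1}  so sig = [3:1,2]
  P={0,1,4,6}:  v_{0} + v_{1} + v_{4} + v_{6} = v_{2}  so sig = [4:1]
  P={4,6,9,10}:  v_{4} + v_{6} + v_{9} + v_{10} = v_{1}  so sig = [4:1]

Signatures (|P|; sorted positive RHS coefficients), sorted:
[[2:], [2:1], [2:1], [2:1], [2:1,1], [2:1,1], [2:1,1], [2:1,1,1], [2:1,1,1], [2:1,1,1], [2:1,1,1], [2:1,1,1,1], [2:1,1,1,1], [2:1,1,2], [2:1,2], [2:1,2,2], [3:], [3:], [3:1], [3:1,2], [4:1], [4:1]]


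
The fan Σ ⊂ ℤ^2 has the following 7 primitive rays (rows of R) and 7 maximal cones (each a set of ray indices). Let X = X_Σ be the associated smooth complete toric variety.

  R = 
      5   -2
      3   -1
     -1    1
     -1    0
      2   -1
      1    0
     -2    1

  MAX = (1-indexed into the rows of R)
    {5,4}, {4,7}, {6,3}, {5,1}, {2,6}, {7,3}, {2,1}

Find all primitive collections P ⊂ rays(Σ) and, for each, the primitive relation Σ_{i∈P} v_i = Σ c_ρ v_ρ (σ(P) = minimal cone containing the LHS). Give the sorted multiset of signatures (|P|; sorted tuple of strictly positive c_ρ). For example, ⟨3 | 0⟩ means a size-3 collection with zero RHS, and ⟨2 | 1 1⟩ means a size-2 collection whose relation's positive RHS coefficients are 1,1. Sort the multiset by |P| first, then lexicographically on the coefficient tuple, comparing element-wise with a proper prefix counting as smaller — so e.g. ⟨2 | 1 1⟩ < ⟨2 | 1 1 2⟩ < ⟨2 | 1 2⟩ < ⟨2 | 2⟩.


14 minimal non-faces of Δ(Σ) (on 7 rays):

  P = {4,6}:  v_{4} + v_{6} = 0  →  sig = ⟨2 | 0⟩
  P = {5,7}:  v_{5} + v_{7} = 0  →  sig = ⟨2 | 0⟩
  P = {1,7}:  v_{1} + v_{7} = v_{2}  →  sig = ⟨2 | 1⟩
  P = {2,4}:  v_{2} + v_{4} = v_{5}  →  sig = ⟨2 | 1⟩
  P = {2,5}:  v_{2} + v_{5} = v_{1}  →  sig = ⟨2 | 1⟩
  P = {2,7}:  v_{2} + v_{7} = v_{6}  →  sig = ⟨2 | 1⟩
  P = {3,4}:  v_{3} + v_{4} = v_{7}  →  sig = ⟨2 | 1⟩
  P = {3,5}:  v_{3} + v_{5} = v_{6}  →  sig = ⟨2 | 1⟩
  P = {5,6}:  v_{5} + v_{6} = v_{2}  →  sig = ⟨2 | 1⟩
  P = {6,7}:  v_{6} + v_{7} = v_{3}  →  sig = ⟨2 | 1⟩
  P = {1,3}:  v_{1} + v_{3} = v_{2} + v_{6}  →  sig = ⟨2 | 1 1⟩
  P = {1,4}:  v_{1} + v_{4} = 2·v_{5}  →  sig = ⟨2 | 2⟩
  P = {1,6}:  v_{1} + v_{6} = 2·v_{2}  →  sig = ⟨2 | 2⟩
  P = {2,3}:  v_{2} + v_{3} = 2·v_{6}  →  sig = ⟨2 | 2⟩

Sorted signature multiset PRS(X):
[⟨2 | 0⟩, ⟨2 | 0⟩, ⟨2 | 1⟩, ⟨2 | 1⟩, ⟨2 | 1⟩, ⟨2 | 1⟩, ⟨2 | 1⟩, ⟨2 | 1⟩, ⟨2 | 1⟩, ⟨2 | 1⟩, ⟨2 | 1 1⟩, ⟨2 | 2⟩, ⟨2 | 2⟩, ⟨2 | 2⟩]


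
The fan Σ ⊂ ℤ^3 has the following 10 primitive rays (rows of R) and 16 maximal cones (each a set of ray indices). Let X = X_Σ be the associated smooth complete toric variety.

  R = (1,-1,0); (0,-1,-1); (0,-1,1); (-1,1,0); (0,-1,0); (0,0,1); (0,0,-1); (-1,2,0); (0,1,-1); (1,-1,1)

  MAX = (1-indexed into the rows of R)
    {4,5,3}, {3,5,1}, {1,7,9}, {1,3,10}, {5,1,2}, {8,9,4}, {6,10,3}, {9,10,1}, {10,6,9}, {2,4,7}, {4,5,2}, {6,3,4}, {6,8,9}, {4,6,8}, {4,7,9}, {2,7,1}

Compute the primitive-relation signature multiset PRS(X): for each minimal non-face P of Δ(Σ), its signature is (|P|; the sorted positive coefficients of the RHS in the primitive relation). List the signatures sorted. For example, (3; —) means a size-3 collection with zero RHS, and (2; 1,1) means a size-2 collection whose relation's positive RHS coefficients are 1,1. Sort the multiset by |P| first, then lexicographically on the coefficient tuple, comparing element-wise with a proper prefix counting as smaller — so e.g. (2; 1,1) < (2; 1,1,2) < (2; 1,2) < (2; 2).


Minimal non-faces — 22 found among 10 rays, 16 max cones:

  • {1,4}:  v_{1} + v_{4} = 0  ⇒ sig = (2; —)
  • {3,9}:  v_{3} + v_{9} = 0  ⇒ sig = (2; —)
  • {6,7}:  v_{6} + v_{7} = 0  ⇒ sig = (2; —)
  • {1,6}:  v_{1} + v_{6} = v_{10}  ⇒ sig = (2; 1)
  • {2,6}:  v_{2} + v_{6} = v_{5}  ⇒ sig = (2; 1)
  • {3,7}:  v_{3} + v_{7} = v_{5}  ⇒ sig = (2; 1)
  • {4,10}:  v_{4} + v_{10} = v_{6}  ⇒ sig = (2; 1)
  • {5,6}:  v_{5} + v_{6} = v_{3}  ⇒ sig = (2; 1)
  • {5,7}:  v_{5} + v_{7} = v_{2}  ⇒ sig = (2; 1)
  • {5,8}:  v_{5} + v_{8} = v_{4}  ⇒ sig = (2; 1)
  • {5,9}:  v_{5} + v_{9} = v_{7}  ⇒ sig = (2; 1)
  • {7,10}:  v_{7} + v_{10} = v_{1}  ⇒ sig = (2; 1)
  • {1,8}:  v_{1} + v_{8} = v_{6} + v_{9}  ⇒ sig = (2; 1,1)
  • {2,8}:  v_{2} + v_{8} = v_{4} + v_{7}  ⇒ sig = (2; 1,1)
  • {2,10}:  v_{2} + v_{10} = v_{1} + v_{5}  ⇒ sig = (2; 1,1)
  • {3,8}:  v_{3} + v_{8} = v_{4} + v_{6}  ⇒ sig = (2; 1,1)
  • {5,10}:  v_{5} + v_{10} = v_{1} + v_{3}  ⇒ sig = (2; 1,1)
  • {7,8}:  v_{7} + v_{8} = v_{4} + v_{9}  ⇒ sig = (2; 1,1)
  • {8,10}:  v_{8} + v_{10} = 2·v_{6} + v_{9}  ⇒ sig = (2; 1,2)
  • {2,3}:  v_{2} + v_{3} = 2·v_{5}  ⇒ sig = (2; 2)
  • {2,9}:  v_{2} + v_{9} = 2·v_{7}  ⇒ sig = (2; 2)
  • {4,6,9}:  v_{4} + v_{6} + v_{9} = v_{8}  ⇒ sig = (3; 1)

Signatures (|P|; sorted positive RHS coefficients), sorted:
[(2; —), (2; —), (2; —), (2; 1), (2; 1), (2; 1), (2; 1), (2; 1), (2; 1), (2; 1), (2; 1), (2; 1), (2; 1,1), (2; 1,1), (2; 1,1), (2; 1,1), (2; 1,1), (2; 1,1), (2; 1,2), (2; 2), (2; 2), (3; 1)]


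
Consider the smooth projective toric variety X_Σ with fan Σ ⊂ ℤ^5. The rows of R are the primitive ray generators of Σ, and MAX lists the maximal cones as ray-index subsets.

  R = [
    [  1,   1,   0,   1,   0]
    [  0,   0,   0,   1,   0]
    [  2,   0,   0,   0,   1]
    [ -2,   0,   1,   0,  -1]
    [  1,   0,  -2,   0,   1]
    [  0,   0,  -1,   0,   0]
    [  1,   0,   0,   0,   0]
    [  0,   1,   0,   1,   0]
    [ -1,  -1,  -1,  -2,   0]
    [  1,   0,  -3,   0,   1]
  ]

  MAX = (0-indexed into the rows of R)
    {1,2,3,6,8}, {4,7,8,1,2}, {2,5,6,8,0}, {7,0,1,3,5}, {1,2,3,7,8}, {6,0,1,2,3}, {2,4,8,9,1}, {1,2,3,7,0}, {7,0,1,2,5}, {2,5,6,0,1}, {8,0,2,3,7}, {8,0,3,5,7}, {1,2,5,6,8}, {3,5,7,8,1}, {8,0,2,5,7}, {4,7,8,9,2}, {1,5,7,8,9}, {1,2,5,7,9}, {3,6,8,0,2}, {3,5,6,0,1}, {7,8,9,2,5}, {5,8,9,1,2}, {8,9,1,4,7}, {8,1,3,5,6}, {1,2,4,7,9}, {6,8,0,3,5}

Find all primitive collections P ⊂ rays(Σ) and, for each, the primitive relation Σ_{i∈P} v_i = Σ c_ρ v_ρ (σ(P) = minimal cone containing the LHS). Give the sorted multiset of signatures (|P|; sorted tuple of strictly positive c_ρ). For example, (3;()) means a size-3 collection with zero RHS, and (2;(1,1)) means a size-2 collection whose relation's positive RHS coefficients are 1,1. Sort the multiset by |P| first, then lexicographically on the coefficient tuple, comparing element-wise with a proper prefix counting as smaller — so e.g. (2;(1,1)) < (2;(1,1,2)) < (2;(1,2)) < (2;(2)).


12 minimal non-faces of Δ(Σ) (on 10 rays):

  P={4,5}:  v_{4} + v_{5} = v_{9} ; sig = (2;(1))
  P={6,7}:  v_{6} + v_{7} = v_{0} ; sig = (2;(1))
  P={3,4}:  v_{3} + v_{4} = v_{1} + v_{7} + v_{8} ; sig = (2;(1,1,1))
  P={3,9}:  v_{3} + v_{9} = v_{1} + v_{5} + v_{7} + v_{8} ; sig = (2;(1,1,1,1))
  P={0,4}:  v_{0} + v_{4} = v_{2} + 2·v_{5} + v_{7} ; sig = (2;(1,1,2))
  P={0,9}:  v_{0} + v_{9} = v_{2} + 3·v_{5} + v_{7} ; sig = (2;(1,1,3))
  P={4,6}:  v_{4} + v_{6} = v_{2} + 2·v_{5} ; sig = (2;(1,2))
  P={6,9}:  v_{6} + v_{9} = v_{2} + 3·v_{5} ; sig = (2;(1,3))
  P={2,3,5}:  v_{2} + v_{3} + v_{5} = 0 ; sig = (3;())
  P={0,1,8}:  v_{0} + v_{1} + v_{8} = v_{5} ; sig = (3;(1))
  P={1,2,5,7,8}:  v_{1} + v_{2} + v_{5} + v_{7} + v_{8} = v_{4} ; sig = (5;(1))
  P={1,2,7,8,9}:  v_{1} + v_{2} + v_{7} + v_{8} + v_{9} = 2·v_{4} ; sig = (5;(2))

Hence PRS(X_Σ) =
{ (2;(1)) ×2,  (2;(1,1,1)),  (2;(1,1,1,1)),  (2;(1,1,2)),  (2;(1,1,3)),  (2;(1,2)),  (2;(1,3)),  (3;()),  (3;(1)),  (5;(1)),  (5;(2)) }


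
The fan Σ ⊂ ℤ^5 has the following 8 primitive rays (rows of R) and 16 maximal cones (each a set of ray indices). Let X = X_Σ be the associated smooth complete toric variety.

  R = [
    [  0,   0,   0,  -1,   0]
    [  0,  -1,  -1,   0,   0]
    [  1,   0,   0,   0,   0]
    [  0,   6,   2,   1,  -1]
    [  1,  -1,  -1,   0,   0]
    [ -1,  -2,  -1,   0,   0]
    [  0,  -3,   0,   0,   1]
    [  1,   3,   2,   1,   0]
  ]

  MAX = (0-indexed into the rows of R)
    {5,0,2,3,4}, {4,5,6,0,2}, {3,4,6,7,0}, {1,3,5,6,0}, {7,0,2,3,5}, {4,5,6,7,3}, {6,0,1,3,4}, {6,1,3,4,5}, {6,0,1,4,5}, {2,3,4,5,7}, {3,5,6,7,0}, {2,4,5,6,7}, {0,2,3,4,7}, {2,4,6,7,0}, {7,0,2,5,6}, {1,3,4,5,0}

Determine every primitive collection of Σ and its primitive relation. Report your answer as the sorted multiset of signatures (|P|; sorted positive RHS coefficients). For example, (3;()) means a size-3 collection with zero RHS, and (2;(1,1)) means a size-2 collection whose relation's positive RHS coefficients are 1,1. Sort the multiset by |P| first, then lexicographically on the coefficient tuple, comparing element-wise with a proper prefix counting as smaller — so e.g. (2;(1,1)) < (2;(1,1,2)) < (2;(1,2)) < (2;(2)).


The 5 primitive collections of Σ (r=8, n=5):

  P = {1,2}:  v_{1} + v_{2} = v_{4}  so sig = (2;(1))
  P = {1,7}:  v_{1} + v_{7} = v_{3} + v_{4} + v_{6}  so sig = (2;(1,1,1))
  P = {2,3,6}:  v_{2} + v_{3} + v_{6} = v_{7}  so sig = (3;(1))
  P = {0,4,5,7}:  v_{0} + v_{4} + v_{5} + v_{7} = v_{2}  so sig = (4;(1))
  P = {0,3,4,5,6}:  v_{0} + v_{3} + v_{4} + v_{5} + v_{6} = 0  so sig = (5;())

Hence PRS(X_Σ) =
    |P|=2: 2 collections, coeffs (1), (1,1,1)
    |P|=3: 1 collection, coeffs (1)
    |P|=4: 1 collection, coeffs (1)
    |P|=5: 1 collection, coeffs ()


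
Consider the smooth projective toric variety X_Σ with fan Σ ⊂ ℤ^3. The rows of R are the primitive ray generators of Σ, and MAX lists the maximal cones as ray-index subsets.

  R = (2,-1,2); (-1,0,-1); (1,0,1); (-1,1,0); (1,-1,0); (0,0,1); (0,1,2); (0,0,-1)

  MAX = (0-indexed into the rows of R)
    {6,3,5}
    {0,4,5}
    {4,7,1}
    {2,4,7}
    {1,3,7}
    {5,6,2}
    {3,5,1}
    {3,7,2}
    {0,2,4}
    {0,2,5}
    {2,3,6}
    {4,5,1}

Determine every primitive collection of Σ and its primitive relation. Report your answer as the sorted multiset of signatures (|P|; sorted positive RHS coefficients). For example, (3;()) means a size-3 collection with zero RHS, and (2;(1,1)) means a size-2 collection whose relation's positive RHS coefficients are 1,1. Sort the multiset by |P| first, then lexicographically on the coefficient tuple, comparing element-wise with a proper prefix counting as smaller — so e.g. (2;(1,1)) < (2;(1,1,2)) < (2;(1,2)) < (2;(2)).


Σ has 12 primitive collections:

  • {1,2}:  v_{1} + v_{2} = 0  ⇒ sig = (2;())
  • {3,4}:  v_{3} + v_{4} = 0  ⇒ sig = (2;())
  • {5,7}:  v_{5} + v_{7} = 0  ⇒ sig = (2;())
  • {0,1}:  v_{0} + v_{1} = v_{4} + v_{5}  ⇒ sig = (2;(1,1))
  • {0,3}:  v_{0} + v_{3} = v_{2} + v_{5}  ⇒ sig = (2;(1,1))
  • {0,7}:  v_{0} + v_{7} = v_{2} + v_{4}  ⇒ sig = (2;(1,1))
  • {1,6}:  v_{1} + v_{6} = v_{3} + v_{5}  ⇒ sig = (2;(1,1))
  • {4,6}:  v_{4} + v_{6} = v_{2} + v_{5}  ⇒ sig = (2;(1,1))
  • {6,7}:  v_{6} + v_{7} = v_{2} + v_{3}  ⇒ sig = (2;(1,1))
  • {0,6}:  v_{0} + v_{6} = 2·v_{2} + 2·v_{5}  ⇒ sig = (2;(2,2))
  • {2,3,5}:  v_{2} + v_{3} + v_{5} = v_{6}  ⇒ sig = (3;(1))
  • {2,4,5}:  v_{2} + v_{4} + v_{5} = v_{0}  ⇒ sig = (3;(1))

so the primitive-relation signature multiset is
    |P|=2: 10 collections, coeffs (), (), (), (1,1), (1,1), (1,1), (1,1), (1,1), (1,1), (2,2)
    |P|=3: 2 collections, coeffs (1), (1)


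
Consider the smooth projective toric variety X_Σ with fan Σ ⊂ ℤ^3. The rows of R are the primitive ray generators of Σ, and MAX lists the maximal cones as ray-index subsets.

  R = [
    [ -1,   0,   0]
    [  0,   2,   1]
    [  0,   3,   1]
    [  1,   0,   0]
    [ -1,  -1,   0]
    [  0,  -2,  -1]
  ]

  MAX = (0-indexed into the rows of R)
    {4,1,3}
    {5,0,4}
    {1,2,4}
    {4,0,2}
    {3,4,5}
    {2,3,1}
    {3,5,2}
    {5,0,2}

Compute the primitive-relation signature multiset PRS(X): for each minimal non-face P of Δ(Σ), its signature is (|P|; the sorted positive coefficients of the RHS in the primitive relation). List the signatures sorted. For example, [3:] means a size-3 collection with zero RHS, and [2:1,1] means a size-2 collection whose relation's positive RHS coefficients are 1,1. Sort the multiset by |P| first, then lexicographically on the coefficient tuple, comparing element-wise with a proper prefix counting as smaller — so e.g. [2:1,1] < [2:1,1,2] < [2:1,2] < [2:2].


The 5 primitive collections of Σ (r=6, n=3):

  {0,3}:  v_{0} + v_{3} = 0 ; sig = [2:]
  {1,5}:  v_{1} + v_{5} = 0 ; sig = [2:]
  {0,1}:  v_{0} + v_{1} = v_{2} + v_{4} ; sig = [2:1,1]
  {2,3,4}:  v_{2} + v_{3} + v_{4} = v_{1} ; sig = [3:1]
  {2,4,5}:  v_{2} + v_{4} + v_{5} = v_{0} ; sig = [3:1]

Sorted signature multiset PRS(X):
[[2:], [2:], [2:1,1], [3:1], [3:1]]


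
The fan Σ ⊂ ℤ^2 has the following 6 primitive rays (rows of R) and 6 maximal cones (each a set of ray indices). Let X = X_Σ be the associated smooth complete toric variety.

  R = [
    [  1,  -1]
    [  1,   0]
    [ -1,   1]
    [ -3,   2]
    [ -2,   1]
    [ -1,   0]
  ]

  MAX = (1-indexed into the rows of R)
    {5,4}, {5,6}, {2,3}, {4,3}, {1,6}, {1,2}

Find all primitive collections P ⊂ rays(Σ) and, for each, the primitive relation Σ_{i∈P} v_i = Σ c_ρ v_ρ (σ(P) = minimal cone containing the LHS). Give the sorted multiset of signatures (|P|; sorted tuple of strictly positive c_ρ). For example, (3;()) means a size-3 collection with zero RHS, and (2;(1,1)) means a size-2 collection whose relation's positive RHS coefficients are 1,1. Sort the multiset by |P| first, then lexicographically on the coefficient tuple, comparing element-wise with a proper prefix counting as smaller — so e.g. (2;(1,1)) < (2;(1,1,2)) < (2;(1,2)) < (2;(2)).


9 minimal non-faces of Δ(Σ) (on 6 rays):

  P={1,3}:  v_{1} + v_{3} = 0  ⟹  sig = (2;())
  P={2,6}:  v_{2} + v_{6} = 0  ⟹  sig = (2;())
  P={1,4}:  v_{1} + v_{4} = v_{5}  ⟹  sig = (2;(1))
  P={1,5}:  v_{1} + v_{5} = v_{6}  ⟹  sig = (2;(1))
  P={2,5}:  v_{2} + v_{5} = v_{3}  ⟹  sig = (2;(1))
  P={3,5}:  v_{3} + v_{5} = v_{4}  ⟹  sig = (2;(1))
  P={3,6}:  v_{3} + v_{6} = v_{5}  ⟹  sig = (2;(1))
  P={2,4}:  v_{2} + v_{4} = 2·v_{3}  ⟹  sig = (2;(2))
  P={4,6}:  v_{4} + v_{6} = 2·v_{5}  ⟹  sig = (2;(2))

Hence PRS(X_Σ) =
[(2;()), (2;()), (2;(1)), (2;(1)), (2;(1)), (2;(1)), (2;(1)), (2;(2)), (2;(2))]


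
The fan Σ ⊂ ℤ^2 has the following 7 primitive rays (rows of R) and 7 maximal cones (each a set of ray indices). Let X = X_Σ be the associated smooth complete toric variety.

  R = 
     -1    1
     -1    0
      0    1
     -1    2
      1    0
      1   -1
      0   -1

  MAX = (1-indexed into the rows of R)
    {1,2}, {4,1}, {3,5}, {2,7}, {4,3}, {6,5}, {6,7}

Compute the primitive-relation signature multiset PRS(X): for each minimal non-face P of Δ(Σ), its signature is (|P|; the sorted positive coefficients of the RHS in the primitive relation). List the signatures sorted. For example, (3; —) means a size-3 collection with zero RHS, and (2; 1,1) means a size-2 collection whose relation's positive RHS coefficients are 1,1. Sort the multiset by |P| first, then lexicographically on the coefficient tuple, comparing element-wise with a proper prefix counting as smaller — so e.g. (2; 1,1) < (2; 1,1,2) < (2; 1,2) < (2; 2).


Δ(Σ) — 7 vertices, 14 min non-faces:

  P = {1,6}:  v_{1} + v_{6} = 0  so sig = (2; —)
  P = {2,5}:  v_{2} + v_{5} = 0  so sig = (2; —)
  P = {3,7}:  v_{3} + v_{7} = 0  so sig = (2; —)
  P = {1,3}:  v_{1} + v_{3} = v_{4}  so sig = (2; 1)
  P = {1,5}:  v_{1} + v_{5} = v_{3}  so sig = (2; 1)
  P = {1,7}:  v_{1} + v_{7} = v_{2}  so sig = (2; 1)
  P = {2,3}:  v_{2} + v_{3} = v_{1}  so sig = (2; 1)
  P = {2,6}:  v_{2} + v_{6} = v_{7}  so sig = (2; 1)
  P = {3,6}:  v_{3} + v_{6} = v_{5}  so sig = (2; 1)
  P = {4,6}:  v_{4} + v_{6} = v_{3}  so sig = (2; 1)
  P = {4,7}:  v_{4} + v_{7} = v_{1}  so sig = (2; 1)
  P = {5,7}:  v_{5} + v_{7} = v_{6}  so sig = (2; 1)
  P = {2,4}:  v_{2} + v_{4} = 2·v_{1}  so sig = (2; 2)
  P = {4,5}:  v_{4} + v_{5} = 2·v_{3}  so sig = (2; 2)

Sorted signature multiset PRS(X):
[(2; —), (2; —), (2; —), (2; 1), (2; 1), (2; 1), (2; 1), (2; 1), (2; 1), (2; 1), (2; 1), (2; 1), (2; 2), (2; 2)]


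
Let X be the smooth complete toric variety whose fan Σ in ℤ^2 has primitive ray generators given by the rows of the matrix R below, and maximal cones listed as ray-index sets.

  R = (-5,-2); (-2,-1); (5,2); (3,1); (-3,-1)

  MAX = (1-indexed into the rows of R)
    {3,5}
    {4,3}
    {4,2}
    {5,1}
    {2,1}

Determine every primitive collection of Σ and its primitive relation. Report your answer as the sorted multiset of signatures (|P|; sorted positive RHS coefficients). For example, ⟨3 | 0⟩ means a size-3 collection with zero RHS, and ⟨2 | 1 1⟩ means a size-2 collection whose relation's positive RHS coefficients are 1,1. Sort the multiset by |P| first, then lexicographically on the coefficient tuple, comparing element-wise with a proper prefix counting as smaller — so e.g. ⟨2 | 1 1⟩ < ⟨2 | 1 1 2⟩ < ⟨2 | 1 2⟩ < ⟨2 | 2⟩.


Minimal non-faces — 5 found among 5 rays, 5 max cones:

  • {1,3}:  v_{1} + v_{3} = 0  ⟹  sig = ⟨2 | 0⟩
  • {4,5}:  v_{4} + v_{5} = 0  ⟹  sig = ⟨2 | 0⟩
  • {1,4}:  v_{1} + v_{4} = v_{2}  ⟹  sig = ⟨2 | 1⟩
  • {2,3}:  v_{2} + v_{3} = v_{4}  ⟹  sig = ⟨2 | 1⟩
  • {2,5}:  v_{2} + v_{5} = v_{1}  ⟹  sig = ⟨2 | 1⟩

Signatures (|P|; sorted positive RHS coefficients), sorted:
[⟨2 | 0⟩, ⟨2 | 0⟩, ⟨2 | 1⟩, ⟨2 | 1⟩, ⟨2 | 1⟩]


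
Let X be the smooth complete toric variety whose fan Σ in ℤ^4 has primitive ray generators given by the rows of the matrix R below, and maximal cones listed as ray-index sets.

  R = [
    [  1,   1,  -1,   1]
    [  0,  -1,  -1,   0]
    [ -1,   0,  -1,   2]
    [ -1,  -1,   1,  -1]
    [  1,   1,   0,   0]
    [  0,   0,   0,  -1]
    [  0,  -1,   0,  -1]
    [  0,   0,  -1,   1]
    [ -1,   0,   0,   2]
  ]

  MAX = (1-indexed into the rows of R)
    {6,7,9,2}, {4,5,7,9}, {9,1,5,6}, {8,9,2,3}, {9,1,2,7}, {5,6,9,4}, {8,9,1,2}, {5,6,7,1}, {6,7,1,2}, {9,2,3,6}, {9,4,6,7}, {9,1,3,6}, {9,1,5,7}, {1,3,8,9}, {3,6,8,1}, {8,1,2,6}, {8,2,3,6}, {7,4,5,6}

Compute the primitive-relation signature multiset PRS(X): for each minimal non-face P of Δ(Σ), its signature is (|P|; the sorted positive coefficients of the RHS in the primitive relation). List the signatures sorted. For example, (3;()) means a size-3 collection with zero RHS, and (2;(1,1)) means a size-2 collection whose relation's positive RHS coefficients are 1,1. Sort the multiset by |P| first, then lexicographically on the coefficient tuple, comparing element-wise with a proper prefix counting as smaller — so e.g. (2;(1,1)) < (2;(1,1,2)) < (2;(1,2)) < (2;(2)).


Primitive collections (14):

  P={1,4}:  v_{1} + v_{4} = 0  ⇒ sig = (2;())
  P={5,8}:  v_{5} + v_{8} = v_{1}  ⇒ sig = (2;(1))
  P={7,8}:  v_{7} + v_{8} = v_{2}  ⇒ sig = (2;(1))
  P={2,5}:  v_{2} + v_{5} = v_{1} + v_{7}  ⇒ sig = (2;(1,1))
  P={3,5}:  v_{3} + v_{5} = v_{1} + v_{6} + v_{9}  ⇒ sig = (2;(1,1,1))
  P={3,7}:  v_{3} + v_{7} = v_{2} + v_{6} + v_{9}  ⇒ sig = (2;(1,1,1))
  P={4,8}:  v_{4} + v_{8} = v_{6} + v_{7} + v_{9}  ⇒ sig = (2;(1,1,1))
  P={2,4}:  v_{2} + v_{4} = v_{6} + 2·v_{7} + v_{9}  ⇒ sig = (2;(1,1,2))
  P={3,4}:  v_{3} + v_{4} = 2·v_{6} + v_{7} + 2·v_{9}  ⇒ sig = (2;(1,2,2))
  P={6,8,9}:  v_{6} + v_{8} + v_{9} = v_{3}  ⇒ sig = (3;(1))
  P={1,2,3}:  v_{1} + v_{2} + v_{3} = 3·v_{8}  ⇒ sig = (3;(3))
  P={5,6,7,9}:  v_{5} + v_{6} + v_{7} + v_{9} = 0  ⇒ sig = (4;())
  P={1,6,7,9}:  v_{1} + v_{6} + v_{7} + v_{9} = v_{8}  ⇒ sig = (4;(1))
  P={1,2,6,9}:  v_{1} + v_{2} + v_{6} + v_{9} = 2·v_{8}  ⇒ sig = (4;(2))

Signatures (|P|; sorted positive RHS coefficients), sorted:
    |P|=2: 9 collections, coeffs (), (1), (1), (1,1), (1,1,1), (1,1,1), (1,1,1), (1,1,2), (1,2,2)
    |P|=3: 2 collections, coeffs (1), (3)
    |P|=4: 3 collections, coeffs (), (1), (2)
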